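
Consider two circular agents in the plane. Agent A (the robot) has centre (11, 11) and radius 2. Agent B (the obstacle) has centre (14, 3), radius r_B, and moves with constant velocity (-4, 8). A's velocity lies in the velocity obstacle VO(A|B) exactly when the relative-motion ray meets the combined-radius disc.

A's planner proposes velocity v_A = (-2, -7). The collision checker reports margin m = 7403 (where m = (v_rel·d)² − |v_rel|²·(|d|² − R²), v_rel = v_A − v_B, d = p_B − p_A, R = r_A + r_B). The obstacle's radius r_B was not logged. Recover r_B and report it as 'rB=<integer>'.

m = 7403
d = (3, -8);  v_rel = (2, -15),  |v_rel|² = 229
v_rel×d = (2)·(-8) − (-15)·(3) = 29
since m = R²·229 − 29²:  R² = (841 + 7403) / 229 = 36
R = √36 = 6  ⇒  r_B = 6 − 2 = 4

rB=4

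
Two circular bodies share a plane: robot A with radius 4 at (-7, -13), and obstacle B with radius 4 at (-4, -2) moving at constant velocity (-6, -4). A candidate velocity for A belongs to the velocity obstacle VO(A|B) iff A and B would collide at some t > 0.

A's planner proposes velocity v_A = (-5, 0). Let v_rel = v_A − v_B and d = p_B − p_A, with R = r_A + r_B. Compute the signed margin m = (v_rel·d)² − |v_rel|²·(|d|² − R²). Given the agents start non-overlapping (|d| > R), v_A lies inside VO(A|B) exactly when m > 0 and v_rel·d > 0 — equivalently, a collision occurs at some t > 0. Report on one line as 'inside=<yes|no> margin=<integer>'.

d = (3, 11),  |d|² = 130;  R = 4+4 = 8,  c = 130−8² = 66
v_rel = (1, 4),  |v_rel|² = 17;  v_rel·d = (1)·(3) + (4)·(11) = 47
17·t² − 94·t + 66 = 0  ⇒  m = 47² − 17·66 = 1087
m = 1087 > 0,  v_rel·d = 47 > 0  ⇒  inside

inside=yes margin=1087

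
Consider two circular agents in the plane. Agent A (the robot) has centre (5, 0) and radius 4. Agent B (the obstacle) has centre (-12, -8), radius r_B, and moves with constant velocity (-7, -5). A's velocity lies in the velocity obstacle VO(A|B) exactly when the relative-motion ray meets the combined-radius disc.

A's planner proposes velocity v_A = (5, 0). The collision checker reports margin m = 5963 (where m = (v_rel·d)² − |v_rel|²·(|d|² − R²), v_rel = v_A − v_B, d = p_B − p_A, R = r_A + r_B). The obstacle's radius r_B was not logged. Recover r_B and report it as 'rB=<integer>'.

m = 5963
d = (-17, -8);  v_rel = (12, 5),  |v_rel|² = 169
v_rel×d = (12)·(-8) − (5)·(-17) = -11
since m = R²·169 − (-11)²:  R² = (121 + 5963) / 169 = 36
R = √36 = 6  ⇒  r_B = 6 − 4 = 2

rB=2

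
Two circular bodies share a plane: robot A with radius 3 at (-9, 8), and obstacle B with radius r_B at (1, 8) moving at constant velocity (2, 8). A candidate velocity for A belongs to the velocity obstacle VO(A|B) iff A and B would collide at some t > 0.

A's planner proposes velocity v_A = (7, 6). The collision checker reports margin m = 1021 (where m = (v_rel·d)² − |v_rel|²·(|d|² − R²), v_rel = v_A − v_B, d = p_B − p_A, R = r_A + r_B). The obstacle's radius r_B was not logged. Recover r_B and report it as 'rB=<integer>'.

m = 1021
d = (10, 0);  v_rel = (5, -2),  |v_rel|² = 29
v_rel×d = (5)·(0) − (-2)·(10) = 20
since m = R²·29 − 20²:  R² = (400 + 1021) / 29 = 49
R = √49 = 7  ⇒  r_B = 7 − 3 = 4

rB=4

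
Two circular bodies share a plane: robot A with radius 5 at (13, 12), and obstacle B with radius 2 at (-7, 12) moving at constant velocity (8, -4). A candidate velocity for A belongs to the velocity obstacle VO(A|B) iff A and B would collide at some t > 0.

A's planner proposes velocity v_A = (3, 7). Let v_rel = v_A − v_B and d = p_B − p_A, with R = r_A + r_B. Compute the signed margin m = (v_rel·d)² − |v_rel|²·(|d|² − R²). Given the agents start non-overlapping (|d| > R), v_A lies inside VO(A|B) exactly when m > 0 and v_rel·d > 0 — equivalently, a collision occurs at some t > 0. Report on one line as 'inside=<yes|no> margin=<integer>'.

d = (-20, 0),  |d|² = 400;  R = 5+2 = 7,  c = 400−7² = 351
v_rel = (-5, 11),  |v_rel|² = 146;  v_rel·d = (-5)·(-20) + (11)·(0) = 100
146·t² − 200·t + 351 = 0  ⇒  m = 100² − 146·351 = -41246
m = -41246 < 0,  v_rel·d = 100 > 0  ⇒  outside

inside=no margin=-41246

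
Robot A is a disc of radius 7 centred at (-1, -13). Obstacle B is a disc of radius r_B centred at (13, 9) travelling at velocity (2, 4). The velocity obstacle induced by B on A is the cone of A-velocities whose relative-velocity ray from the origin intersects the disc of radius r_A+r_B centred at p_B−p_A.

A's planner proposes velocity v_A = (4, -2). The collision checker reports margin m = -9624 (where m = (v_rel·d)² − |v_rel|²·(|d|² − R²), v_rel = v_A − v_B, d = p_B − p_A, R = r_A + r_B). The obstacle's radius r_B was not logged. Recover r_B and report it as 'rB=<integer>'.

m = -9624
d = (14, 22);  v_rel = (2, -6),  |v_rel|² = 40
v_rel×d = (2)·(22) − (-6)·(14) = 128
since m = R²·40 − 128²:  R² = (16384 + -9624) / 40 = 169
R = √169 = 13  ⇒  r_B = 13 − 7 = 6

rB=6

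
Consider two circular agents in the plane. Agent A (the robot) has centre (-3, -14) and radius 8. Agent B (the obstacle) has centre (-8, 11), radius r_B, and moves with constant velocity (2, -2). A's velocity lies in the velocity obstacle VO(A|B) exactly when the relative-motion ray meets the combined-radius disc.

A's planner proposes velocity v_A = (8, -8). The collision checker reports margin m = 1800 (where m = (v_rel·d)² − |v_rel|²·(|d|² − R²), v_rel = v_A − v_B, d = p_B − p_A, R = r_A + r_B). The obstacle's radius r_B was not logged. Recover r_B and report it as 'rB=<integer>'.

m = 1800
d = (-5, 25);  v_rel = (6, -6),  |v_rel|² = 72
v_rel×d = (6)·(25) − (-6)·(-5) = 120
since m = R²·72 − 120²:  R² = (14400 + 1800) / 72 = 225
R = √225 = 15  ⇒  r_B = 15 − 8 = 7

rB=7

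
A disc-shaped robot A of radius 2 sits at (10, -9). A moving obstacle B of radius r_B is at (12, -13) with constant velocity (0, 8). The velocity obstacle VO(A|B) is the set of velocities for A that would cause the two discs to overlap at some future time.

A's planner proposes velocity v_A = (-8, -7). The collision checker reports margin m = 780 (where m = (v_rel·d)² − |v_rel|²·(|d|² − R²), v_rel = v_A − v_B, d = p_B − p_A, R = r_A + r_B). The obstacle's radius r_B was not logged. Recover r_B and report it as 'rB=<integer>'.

m = 780
d = (2, -4);  v_rel = (-8, -15),  |v_rel|² = 289
v_rel×d = (-8)·(-4) − (-15)·(2) = 62
since m = R²·289 − 62²:  R² = (3844 + 780) / 289 = 16
R = √16 = 4  ⇒  r_B = 4 − 2 = 2

rB=2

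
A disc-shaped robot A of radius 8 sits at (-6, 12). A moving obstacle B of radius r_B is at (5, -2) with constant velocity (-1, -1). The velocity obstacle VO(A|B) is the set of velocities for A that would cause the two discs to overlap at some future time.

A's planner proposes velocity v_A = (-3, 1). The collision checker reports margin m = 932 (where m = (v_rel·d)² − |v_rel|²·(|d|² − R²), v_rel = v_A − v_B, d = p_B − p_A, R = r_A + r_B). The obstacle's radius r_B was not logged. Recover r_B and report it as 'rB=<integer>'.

m = 932
d = (11, -14);  v_rel = (-2, 2),  |v_rel|² = 8
v_rel×d = (-2)·(-14) − (2)·(11) = 6
since m = R²·8 − 6²:  R² = (36 + 932) / 8 = 121
R = √121 = 11  ⇒  r_B = 11 − 8 = 3

rB=3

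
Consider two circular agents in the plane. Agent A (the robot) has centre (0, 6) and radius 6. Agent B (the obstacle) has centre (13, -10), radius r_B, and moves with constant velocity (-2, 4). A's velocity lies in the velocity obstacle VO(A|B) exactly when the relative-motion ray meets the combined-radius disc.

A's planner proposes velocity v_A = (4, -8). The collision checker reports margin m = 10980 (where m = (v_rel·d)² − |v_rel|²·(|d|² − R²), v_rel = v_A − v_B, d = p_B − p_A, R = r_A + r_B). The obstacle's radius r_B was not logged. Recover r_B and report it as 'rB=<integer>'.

m = 10980
d = (13, -16);  v_rel = (6, -12),  |v_rel|² = 180
v_rel×d = (6)·(-16) − (-12)·(13) = 60
since m = R²·180 − 60²:  R² = (3600 + 10980) / 180 = 81
R = √81 = 9  ⇒  r_B = 9 − 6 = 3

rB=3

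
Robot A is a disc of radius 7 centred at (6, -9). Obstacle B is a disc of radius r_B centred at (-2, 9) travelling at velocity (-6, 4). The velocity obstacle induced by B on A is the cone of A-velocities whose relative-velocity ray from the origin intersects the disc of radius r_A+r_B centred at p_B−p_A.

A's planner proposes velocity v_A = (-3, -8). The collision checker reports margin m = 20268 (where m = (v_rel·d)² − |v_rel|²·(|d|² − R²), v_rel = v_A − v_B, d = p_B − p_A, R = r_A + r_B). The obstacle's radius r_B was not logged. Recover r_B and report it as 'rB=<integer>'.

m = 20268
d = (-8, 18);  v_rel = (3, -12),  |v_rel|² = 153
v_rel×d = (3)·(18) − (-12)·(-8) = -42
since m = R²·153 − (-42)²:  R² = (1764 + 20268) / 153 = 144
R = √144 = 12  ⇒  r_B = 12 − 7 = 5

rB=5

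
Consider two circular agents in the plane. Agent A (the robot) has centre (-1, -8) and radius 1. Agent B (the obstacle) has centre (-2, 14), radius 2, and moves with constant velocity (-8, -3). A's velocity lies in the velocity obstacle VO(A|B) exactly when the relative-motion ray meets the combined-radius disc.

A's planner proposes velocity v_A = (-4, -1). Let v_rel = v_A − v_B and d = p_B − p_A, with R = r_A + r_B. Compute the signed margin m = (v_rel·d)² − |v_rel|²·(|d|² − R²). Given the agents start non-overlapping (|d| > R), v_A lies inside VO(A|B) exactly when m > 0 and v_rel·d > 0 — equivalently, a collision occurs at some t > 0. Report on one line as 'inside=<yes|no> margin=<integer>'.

d = (-1, 22),  |d|² = 485;  R = 1+2 = 3,  c = 485−3² = 476
v_rel = (4, 2),  |v_rel|² = 20;  v_rel·d = (4)·(-1) + (2)·(22) = 40
20·t² − 80·t + 476 = 0  ⇒  m = 40² − 20·476 = -7920
m = -7920 < 0,  v_rel·d = 40 > 0  ⇒  outside

inside=no margin=-7920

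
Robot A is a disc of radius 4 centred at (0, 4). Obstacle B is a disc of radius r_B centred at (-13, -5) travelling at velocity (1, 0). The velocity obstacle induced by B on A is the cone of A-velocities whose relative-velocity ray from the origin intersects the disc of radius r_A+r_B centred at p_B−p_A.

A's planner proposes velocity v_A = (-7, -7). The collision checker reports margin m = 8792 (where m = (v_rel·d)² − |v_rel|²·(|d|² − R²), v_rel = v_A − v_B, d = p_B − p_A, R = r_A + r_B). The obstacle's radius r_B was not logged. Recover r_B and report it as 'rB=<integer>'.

m = 8792
d = (-13, -9);  v_rel = (-8, -7),  |v_rel|² = 113
v_rel×d = (-8)·(-9) − (-7)·(-13) = -19
since m = R²·113 − (-19)²:  R² = (361 + 8792) / 113 = 81
R = √81 = 9  ⇒  r_B = 9 − 4 = 5

rB=5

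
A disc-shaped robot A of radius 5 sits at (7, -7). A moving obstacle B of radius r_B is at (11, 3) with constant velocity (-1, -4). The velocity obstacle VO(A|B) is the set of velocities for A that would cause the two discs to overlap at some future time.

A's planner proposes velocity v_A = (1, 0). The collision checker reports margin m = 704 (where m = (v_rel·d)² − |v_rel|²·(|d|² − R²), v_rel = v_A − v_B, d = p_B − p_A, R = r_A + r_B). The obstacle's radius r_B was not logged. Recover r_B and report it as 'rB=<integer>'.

m = 704
d = (4, 10);  v_rel = (2, 4),  |v_rel|² = 20
v_rel×d = (2)·(10) − (4)·(4) = 4
since m = R²·20 − 4²:  R² = (16 + 704) / 20 = 36
R = √36 = 6  ⇒  r_B = 6 − 5 = 1

rB=1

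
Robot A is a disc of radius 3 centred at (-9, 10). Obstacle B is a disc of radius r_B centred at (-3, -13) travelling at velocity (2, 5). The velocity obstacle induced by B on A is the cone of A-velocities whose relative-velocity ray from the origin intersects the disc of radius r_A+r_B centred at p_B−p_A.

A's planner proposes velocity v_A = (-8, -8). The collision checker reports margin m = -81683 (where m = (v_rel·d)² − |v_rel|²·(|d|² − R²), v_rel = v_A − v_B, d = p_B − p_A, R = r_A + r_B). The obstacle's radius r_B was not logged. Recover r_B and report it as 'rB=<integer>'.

m = -81683
d = (6, -23);  v_rel = (-10, -13),  |v_rel|² = 269
v_rel×d = (-10)·(-23) − (-13)·(6) = 308
since m = R²·269 − 308²:  R² = (94864 + -81683) / 269 = 49
R = √49 = 7  ⇒  r_B = 7 − 3 = 4

rB=4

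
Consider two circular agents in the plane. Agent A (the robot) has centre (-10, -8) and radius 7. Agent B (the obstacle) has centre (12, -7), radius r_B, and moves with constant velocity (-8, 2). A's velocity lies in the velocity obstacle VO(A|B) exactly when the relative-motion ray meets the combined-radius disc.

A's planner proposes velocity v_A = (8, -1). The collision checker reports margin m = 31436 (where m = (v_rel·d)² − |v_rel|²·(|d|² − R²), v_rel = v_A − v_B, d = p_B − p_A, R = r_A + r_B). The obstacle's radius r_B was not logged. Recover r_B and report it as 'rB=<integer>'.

m = 31436
d = (22, 1);  v_rel = (16, -3),  |v_rel|² = 265
v_rel×d = (16)·(1) − (-3)·(22) = 82
since m = R²·265 − 82²:  R² = (6724 + 31436) / 265 = 144
R = √144 = 12  ⇒  r_B = 12 − 7 = 5

rB=5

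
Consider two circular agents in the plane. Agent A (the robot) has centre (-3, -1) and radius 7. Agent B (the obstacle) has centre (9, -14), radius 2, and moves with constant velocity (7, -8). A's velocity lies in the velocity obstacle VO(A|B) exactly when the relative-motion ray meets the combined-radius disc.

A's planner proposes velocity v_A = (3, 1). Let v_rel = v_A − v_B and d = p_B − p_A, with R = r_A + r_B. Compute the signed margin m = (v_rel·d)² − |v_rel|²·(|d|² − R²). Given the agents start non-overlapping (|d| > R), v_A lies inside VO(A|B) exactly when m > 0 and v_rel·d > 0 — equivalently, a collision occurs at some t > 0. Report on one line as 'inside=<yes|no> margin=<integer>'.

d = (12, -13),  |d|² = 313;  R = 7+2 = 9,  c = 313−9² = 232
v_rel = (-4, 9),  |v_rel|² = 97;  v_rel·d = (-4)·(12) + (9)·(-13) = -165
97·t² + 330·t + 232 = 0  ⇒  m = (-165)² − 97·232 = 4721
m = 4721 > 0,  v_rel·d = -165 < 0  ⇒  outside

inside=no margin=4721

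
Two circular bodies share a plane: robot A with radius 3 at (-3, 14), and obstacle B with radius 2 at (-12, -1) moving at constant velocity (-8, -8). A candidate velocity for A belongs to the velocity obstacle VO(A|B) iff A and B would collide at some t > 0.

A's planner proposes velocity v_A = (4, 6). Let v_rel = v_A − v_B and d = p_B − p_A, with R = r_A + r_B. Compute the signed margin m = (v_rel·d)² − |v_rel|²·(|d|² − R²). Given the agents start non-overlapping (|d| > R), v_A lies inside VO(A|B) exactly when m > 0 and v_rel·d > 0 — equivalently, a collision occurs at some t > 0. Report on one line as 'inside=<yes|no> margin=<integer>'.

d = (-9, -15),  |d|² = 306;  R = 3+2 = 5,  c = 306−5² = 281
v_rel = (12, 14),  |v_rel|² = 340;  v_rel·d = (12)·(-9) + (14)·(-15) = -318
340·t² + 636·t + 281 = 0  ⇒  m = (-318)² − 340·281 = 5584
m = 5584 > 0,  v_rel·d = -318 < 0  ⇒  outside

inside=no margin=5584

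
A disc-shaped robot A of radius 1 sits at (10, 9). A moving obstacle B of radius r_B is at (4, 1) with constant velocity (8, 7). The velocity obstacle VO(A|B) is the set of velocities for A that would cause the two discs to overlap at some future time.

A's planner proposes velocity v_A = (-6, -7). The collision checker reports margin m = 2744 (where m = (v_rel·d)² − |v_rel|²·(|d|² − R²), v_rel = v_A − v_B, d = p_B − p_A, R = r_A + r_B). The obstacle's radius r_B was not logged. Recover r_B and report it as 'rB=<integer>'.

m = 2744
d = (-6, -8);  v_rel = (-14, -14),  |v_rel|² = 392
v_rel×d = (-14)·(-8) − (-14)·(-6) = 28
since m = R²·392 − 28²:  R² = (784 + 2744) / 392 = 9
R = √9 = 3  ⇒  r_B = 3 − 1 = 2

rB=2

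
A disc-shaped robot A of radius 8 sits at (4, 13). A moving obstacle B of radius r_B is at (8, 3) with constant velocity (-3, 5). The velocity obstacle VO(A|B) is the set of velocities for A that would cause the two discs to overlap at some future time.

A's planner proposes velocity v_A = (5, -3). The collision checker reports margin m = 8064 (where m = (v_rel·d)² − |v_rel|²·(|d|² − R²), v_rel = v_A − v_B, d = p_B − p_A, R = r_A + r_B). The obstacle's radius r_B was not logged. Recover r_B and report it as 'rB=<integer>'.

m = 8064
d = (4, -10);  v_rel = (8, -8),  |v_rel|² = 128
v_rel×d = (8)·(-10) − (-8)·(4) = -48
since m = R²·128 − (-48)²:  R² = (2304 + 8064) / 128 = 81
R = √81 = 9  ⇒  r_B = 9 − 8 = 1

rB=1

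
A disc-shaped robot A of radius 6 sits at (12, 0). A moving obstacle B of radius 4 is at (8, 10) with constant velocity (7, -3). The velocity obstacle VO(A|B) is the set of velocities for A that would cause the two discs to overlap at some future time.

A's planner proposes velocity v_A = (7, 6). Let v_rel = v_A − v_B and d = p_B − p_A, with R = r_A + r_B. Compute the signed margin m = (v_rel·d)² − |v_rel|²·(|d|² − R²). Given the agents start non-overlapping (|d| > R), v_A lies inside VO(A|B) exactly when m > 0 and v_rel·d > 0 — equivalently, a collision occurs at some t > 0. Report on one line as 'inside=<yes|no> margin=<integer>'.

d = (-4, 10),  |d|² = 116;  R = 6+4 = 10,  c = 116−10² = 16
v_rel = (0, 9),  |v_rel|² = 81;  v_rel·d = (0)·(-4) + (9)·(10) = 90
81·t² − 180·t + 16 = 0  ⇒  m = 90² − 81·16 = 6804
m = 6804 > 0,  v_rel·d = 90 > 0  ⇒  inside

inside=yes margin=6804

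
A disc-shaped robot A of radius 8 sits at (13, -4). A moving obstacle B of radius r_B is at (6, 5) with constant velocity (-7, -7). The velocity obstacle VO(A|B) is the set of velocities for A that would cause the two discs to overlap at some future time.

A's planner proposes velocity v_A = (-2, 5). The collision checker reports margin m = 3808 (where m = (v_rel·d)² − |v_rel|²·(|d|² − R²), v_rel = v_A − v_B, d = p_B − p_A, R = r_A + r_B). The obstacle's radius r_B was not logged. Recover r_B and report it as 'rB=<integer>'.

m = 3808
d = (-7, 9);  v_rel = (5, 12),  |v_rel|² = 169
v_rel×d = (5)·(9) − (12)·(-7) = 129
since m = R²·169 − 129²:  R² = (16641 + 3808) / 169 = 121
R = √121 = 11  ⇒  r_B = 11 − 8 = 3

rB=3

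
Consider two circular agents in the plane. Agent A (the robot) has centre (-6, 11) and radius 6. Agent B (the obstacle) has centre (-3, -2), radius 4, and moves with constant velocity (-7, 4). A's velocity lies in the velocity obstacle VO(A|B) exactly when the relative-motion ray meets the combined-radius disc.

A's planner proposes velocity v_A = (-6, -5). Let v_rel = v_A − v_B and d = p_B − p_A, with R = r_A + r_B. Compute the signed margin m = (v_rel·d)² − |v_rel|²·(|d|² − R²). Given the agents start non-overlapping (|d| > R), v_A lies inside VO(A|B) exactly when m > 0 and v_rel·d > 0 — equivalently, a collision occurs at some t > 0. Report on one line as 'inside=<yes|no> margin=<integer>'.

d = (3, -13),  |d|² = 178;  R = 6+4 = 10,  c = 178−10² = 78
v_rel = (1, -9),  |v_rel|² = 82;  v_rel·d = (1)·(3) + (-9)·(-13) = 120
82·t² − 240·t + 78 = 0  ⇒  m = 120² − 82·78 = 8004
m = 8004 > 0,  v_rel·d = 120 > 0  ⇒  inside

inside=yes margin=8004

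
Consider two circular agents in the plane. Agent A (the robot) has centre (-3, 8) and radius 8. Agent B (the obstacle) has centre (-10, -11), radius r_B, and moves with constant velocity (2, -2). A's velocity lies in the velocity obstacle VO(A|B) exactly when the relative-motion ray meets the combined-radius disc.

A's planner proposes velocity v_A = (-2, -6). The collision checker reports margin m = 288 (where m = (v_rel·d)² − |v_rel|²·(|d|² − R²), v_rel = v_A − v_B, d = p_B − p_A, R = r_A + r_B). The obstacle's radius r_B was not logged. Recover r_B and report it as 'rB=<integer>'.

m = 288
d = (-7, -19);  v_rel = (-4, -4),  |v_rel|² = 32
v_rel×d = (-4)·(-19) − (-4)·(-7) = 48
since m = R²·32 − 48²:  R² = (2304 + 288) / 32 = 81
R = √81 = 9  ⇒  r_B = 9 − 8 = 1

rB=1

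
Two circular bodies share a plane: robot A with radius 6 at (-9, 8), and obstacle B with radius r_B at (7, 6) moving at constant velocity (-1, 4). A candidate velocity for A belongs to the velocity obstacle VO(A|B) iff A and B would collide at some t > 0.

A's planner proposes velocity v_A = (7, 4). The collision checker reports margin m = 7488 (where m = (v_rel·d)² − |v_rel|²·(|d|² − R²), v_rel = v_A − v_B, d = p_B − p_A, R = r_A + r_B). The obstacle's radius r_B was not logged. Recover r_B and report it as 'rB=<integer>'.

m = 7488
d = (16, -2);  v_rel = (8, 0),  |v_rel|² = 64
v_rel×d = (8)·(-2) − (0)·(16) = -16
since m = R²·64 − (-16)²:  R² = (256 + 7488) / 64 = 121
R = √121 = 11  ⇒  r_B = 11 − 6 = 5

rB=5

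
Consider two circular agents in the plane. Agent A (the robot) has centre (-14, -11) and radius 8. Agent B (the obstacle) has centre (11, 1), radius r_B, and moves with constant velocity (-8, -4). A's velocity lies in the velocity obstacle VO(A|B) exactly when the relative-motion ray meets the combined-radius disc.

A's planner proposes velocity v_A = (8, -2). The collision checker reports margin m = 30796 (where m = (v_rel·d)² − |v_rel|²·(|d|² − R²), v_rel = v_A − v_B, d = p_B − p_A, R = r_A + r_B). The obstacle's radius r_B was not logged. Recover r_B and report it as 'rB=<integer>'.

m = 30796
d = (25, 12);  v_rel = (16, 2),  |v_rel|² = 260
v_rel×d = (16)·(12) − (2)·(25) = 142
since m = R²·260 − 142²:  R² = (20164 + 30796) / 260 = 196
R = √196 = 14  ⇒  r_B = 14 − 8 = 6

rB=6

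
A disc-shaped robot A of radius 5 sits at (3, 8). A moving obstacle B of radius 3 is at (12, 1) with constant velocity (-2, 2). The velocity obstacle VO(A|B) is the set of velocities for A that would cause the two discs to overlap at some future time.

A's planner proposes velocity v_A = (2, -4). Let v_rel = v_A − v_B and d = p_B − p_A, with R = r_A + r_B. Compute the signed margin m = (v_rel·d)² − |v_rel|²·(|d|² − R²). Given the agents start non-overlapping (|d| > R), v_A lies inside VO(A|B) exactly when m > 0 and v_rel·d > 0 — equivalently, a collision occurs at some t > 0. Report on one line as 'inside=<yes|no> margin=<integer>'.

d = (9, -7),  |d|² = 130;  R = 5+3 = 8,  c = 130−8² = 66
v_rel = (4, -6),  |v_rel|² = 52;  v_rel·d = (4)·(9) + (-6)·(-7) = 78
52·t² − 156·t + 66 = 0  ⇒  m = 78² − 52·66 = 2652
m = 2652 > 0,  v_rel·d = 78 > 0  ⇒  inside

inside=yes margin=2652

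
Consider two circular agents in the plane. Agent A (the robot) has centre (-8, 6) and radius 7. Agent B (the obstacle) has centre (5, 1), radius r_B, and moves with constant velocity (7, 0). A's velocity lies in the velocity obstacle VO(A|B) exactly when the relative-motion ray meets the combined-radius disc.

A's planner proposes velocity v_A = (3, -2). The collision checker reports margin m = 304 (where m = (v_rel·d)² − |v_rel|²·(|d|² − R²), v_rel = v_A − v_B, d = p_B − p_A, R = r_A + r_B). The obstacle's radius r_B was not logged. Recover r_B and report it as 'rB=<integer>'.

m = 304
d = (13, -5);  v_rel = (-4, -2),  |v_rel|² = 20
v_rel×d = (-4)·(-5) − (-2)·(13) = 46
since m = R²·20 − 46²:  R² = (2116 + 304) / 20 = 121
R = √121 = 11  ⇒  r_B = 11 − 7 = 4

rB=4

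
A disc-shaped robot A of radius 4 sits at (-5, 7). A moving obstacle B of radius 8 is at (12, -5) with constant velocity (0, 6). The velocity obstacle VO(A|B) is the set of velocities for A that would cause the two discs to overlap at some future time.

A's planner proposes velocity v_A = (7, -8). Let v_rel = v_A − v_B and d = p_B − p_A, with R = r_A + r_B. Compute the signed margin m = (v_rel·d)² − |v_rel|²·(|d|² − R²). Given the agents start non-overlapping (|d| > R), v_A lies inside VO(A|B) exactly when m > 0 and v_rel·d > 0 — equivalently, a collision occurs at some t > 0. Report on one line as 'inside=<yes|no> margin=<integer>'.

d = (17, -12),  |d|² = 433;  R = 4+8 = 12,  c = 433−12² = 289
v_rel = (7, -14),  |v_rel|² = 245;  v_rel·d = (7)·(17) + (-14)·(-12) = 287
245·t² − 574·t + 289 = 0  ⇒  m = 287² − 245·289 = 11564
m = 11564 > 0,  v_rel·d = 287 > 0  ⇒  inside

inside=yes margin=11564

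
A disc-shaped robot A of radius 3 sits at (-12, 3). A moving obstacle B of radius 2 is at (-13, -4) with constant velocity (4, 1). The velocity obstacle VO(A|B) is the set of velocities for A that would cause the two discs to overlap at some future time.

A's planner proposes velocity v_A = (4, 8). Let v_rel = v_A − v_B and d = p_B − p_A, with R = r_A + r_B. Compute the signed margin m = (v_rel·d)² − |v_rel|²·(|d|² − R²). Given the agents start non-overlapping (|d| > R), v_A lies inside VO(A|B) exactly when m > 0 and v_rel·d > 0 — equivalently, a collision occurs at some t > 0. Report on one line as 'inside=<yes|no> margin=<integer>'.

d = (-1, -7),  |d|² = 50;  R = 3+2 = 5,  c = 50−5² = 25
v_rel = (0, 7),  |v_rel|² = 49;  v_rel·d = (0)·(-1) + (7)·(-7) = -49
49·t² + 98·t + 25 = 0  ⇒  m = (-49)² − 49·25 = 1176
m = 1176 > 0,  v_rel·d = -49 < 0  ⇒  outside

inside=no margin=1176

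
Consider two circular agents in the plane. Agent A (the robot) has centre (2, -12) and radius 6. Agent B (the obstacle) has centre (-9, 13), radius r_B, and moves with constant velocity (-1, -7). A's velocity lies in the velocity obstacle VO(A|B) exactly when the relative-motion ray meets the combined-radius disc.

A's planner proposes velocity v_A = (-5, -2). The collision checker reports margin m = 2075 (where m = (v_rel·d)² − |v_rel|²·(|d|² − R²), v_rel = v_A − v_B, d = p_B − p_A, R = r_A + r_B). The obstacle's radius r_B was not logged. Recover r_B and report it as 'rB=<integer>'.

m = 2075
d = (-11, 25);  v_rel = (-4, 5),  |v_rel|² = 41
v_rel×d = (-4)·(25) − (5)·(-11) = -45
since m = R²·41 − (-45)²:  R² = (2025 + 2075) / 41 = 100
R = √100 = 10  ⇒  r_B = 10 − 6 = 4

rB=4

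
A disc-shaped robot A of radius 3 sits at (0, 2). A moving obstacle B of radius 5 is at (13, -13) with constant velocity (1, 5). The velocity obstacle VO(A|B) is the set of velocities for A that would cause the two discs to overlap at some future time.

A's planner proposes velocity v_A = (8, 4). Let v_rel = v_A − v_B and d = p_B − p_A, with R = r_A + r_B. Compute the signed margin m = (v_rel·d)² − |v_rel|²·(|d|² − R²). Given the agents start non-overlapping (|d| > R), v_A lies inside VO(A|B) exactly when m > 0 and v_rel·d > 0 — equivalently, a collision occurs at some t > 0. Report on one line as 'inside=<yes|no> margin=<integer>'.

d = (13, -15),  |d|² = 394;  R = 3+5 = 8,  c = 394−8² = 330
v_rel = (7, -1),  |v_rel|² = 50;  v_rel·d = (7)·(13) + (-1)·(-15) = 106
50·t² − 212·t + 330 = 0  ⇒  m = 106² − 50·330 = -5264
m = -5264 < 0,  v_rel·d = 106 > 0  ⇒  outside

inside=no margin=-5264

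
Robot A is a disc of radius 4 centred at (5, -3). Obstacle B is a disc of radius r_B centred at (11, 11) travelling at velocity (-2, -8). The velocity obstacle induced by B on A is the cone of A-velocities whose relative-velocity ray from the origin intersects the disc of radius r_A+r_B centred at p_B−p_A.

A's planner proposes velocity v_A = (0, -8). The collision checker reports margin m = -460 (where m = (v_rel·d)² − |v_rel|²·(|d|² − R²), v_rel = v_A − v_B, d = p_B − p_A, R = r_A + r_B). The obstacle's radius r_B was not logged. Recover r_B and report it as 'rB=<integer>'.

m = -460
d = (6, 14);  v_rel = (2, 0),  |v_rel|² = 4
v_rel×d = (2)·(14) − (0)·(6) = 28
since m = R²·4 − 28²:  R² = (784 + -460) / 4 = 81
R = √81 = 9  ⇒  r_B = 9 − 4 = 5

rB=5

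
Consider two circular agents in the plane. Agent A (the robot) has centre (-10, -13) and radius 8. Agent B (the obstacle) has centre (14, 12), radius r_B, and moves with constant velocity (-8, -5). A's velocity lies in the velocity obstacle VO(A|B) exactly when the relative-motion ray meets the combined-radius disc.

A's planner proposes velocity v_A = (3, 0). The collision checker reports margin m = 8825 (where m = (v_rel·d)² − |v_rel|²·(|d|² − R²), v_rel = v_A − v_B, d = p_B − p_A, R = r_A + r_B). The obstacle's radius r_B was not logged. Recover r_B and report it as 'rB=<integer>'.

m = 8825
d = (24, 25);  v_rel = (11, 5),  |v_rel|² = 146
v_rel×d = (11)·(25) − (5)·(24) = 155
since m = R²·146 − 155²:  R² = (24025 + 8825) / 146 = 225
R = √225 = 15  ⇒  r_B = 15 − 8 = 7

rB=7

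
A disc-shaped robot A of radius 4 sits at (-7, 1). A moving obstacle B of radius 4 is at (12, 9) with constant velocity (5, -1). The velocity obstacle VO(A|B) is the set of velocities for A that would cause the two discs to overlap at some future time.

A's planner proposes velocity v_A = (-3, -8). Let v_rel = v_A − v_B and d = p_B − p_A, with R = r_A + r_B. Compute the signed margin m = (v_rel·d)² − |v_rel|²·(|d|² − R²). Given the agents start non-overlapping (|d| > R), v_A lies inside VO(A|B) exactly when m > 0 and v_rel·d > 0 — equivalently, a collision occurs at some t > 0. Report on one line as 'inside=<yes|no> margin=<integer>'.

d = (19, 8),  |d|² = 425;  R = 4+4 = 8,  c = 425−8² = 361
v_rel = (-8, -7),  |v_rel|² = 113;  v_rel·d = (-8)·(19) + (-7)·(8) = -208
113·t² + 416·t + 361 = 0  ⇒  m = (-208)² − 113·361 = 2471
m = 2471 > 0,  v_rel·d = -208 < 0  ⇒  outside

inside=no margin=2471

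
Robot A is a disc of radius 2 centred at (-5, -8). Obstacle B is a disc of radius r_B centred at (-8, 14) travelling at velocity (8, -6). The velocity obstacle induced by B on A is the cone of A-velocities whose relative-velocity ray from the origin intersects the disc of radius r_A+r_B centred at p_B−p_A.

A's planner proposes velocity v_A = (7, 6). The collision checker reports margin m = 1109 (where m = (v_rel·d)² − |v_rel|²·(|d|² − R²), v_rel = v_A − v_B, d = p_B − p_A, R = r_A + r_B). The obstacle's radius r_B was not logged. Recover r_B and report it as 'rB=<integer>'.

m = 1109
d = (-3, 22);  v_rel = (-1, 12),  |v_rel|² = 145
v_rel×d = (-1)·(22) − (12)·(-3) = 14
since m = R²·145 − 14²:  R² = (196 + 1109) / 145 = 9
R = √9 = 3  ⇒  r_B = 3 − 2 = 1

rB=1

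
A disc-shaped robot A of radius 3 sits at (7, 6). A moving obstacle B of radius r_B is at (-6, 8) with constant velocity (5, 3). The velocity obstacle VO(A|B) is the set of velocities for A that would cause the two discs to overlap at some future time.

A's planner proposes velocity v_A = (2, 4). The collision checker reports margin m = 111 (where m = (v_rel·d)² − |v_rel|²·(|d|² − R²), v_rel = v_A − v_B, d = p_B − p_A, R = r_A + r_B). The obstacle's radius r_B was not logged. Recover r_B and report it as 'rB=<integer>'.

m = 111
d = (-13, 2);  v_rel = (-3, 1),  |v_rel|² = 10
v_rel×d = (-3)·(2) − (1)·(-13) = 7
since m = R²·10 − 7²:  R² = (49 + 111) / 10 = 16
R = √16 = 4  ⇒  r_B = 4 − 3 = 1

rB=1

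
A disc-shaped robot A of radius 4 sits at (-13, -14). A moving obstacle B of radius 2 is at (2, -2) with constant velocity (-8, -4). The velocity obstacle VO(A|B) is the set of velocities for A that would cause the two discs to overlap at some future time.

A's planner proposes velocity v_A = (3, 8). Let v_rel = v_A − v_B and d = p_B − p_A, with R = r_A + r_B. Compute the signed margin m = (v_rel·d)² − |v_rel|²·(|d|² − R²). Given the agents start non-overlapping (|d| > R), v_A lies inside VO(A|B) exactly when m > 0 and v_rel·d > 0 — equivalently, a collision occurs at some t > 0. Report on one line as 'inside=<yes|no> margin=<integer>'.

d = (15, 12),  |d|² = 369;  R = 4+2 = 6,  c = 369−6² = 333
v_rel = (11, 12),  |v_rel|² = 265;  v_rel·d = (11)·(15) + (12)·(12) = 309
265·t² − 618·t + 333 = 0  ⇒  m = 309² − 265·333 = 7236
m = 7236 > 0,  v_rel·d = 309 > 0  ⇒  inside

inside=yes margin=7236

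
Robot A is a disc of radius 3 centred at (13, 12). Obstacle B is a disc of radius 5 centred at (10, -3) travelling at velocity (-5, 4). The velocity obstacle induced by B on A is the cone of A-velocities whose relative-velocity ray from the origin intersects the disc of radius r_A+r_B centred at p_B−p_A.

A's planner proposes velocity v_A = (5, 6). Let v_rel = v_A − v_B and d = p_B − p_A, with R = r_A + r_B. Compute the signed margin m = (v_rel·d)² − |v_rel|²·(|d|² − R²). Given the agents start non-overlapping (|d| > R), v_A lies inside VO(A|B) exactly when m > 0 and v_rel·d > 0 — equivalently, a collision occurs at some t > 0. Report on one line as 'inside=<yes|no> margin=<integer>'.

d = (-3, -15),  |d|² = 234;  R = 3+5 = 8,  c = 234−8² = 170
v_rel = (10, 2),  |v_rel|² = 104;  v_rel·d = (10)·(-3) + (2)·(-15) = -60
104·t² + 120·t + 170 = 0  ⇒  m = (-60)² − 104·170 = -14080
m = -14080 < 0,  v_rel·d = -60 < 0  ⇒  outside

inside=no margin=-14080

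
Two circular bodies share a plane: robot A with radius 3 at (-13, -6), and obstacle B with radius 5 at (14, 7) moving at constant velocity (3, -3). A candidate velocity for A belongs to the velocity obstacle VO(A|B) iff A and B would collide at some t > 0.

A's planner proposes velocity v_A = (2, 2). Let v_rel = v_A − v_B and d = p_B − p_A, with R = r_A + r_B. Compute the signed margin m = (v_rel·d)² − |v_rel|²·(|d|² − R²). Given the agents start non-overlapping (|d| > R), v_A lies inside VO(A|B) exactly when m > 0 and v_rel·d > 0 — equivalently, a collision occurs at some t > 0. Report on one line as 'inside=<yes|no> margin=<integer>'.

d = (27, 13),  |d|² = 898;  R = 3+5 = 8,  c = 898−8² = 834
v_rel = (-1, 5),  |v_rel|² = 26;  v_rel·d = (-1)·(27) + (5)·(13) = 38
26·t² − 76·t + 834 = 0  ⇒  m = 38² − 26·834 = -20240
m = -20240 < 0,  v_rel·d = 38 > 0  ⇒  outside

inside=no margin=-20240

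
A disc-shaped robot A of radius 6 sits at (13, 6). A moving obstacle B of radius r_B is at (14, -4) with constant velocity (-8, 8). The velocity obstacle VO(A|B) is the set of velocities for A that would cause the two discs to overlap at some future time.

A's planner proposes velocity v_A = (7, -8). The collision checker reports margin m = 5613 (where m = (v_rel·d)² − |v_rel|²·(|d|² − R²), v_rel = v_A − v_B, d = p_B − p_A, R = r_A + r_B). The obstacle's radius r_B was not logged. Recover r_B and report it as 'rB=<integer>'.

m = 5613
d = (1, -10);  v_rel = (15, -16),  |v_rel|² = 481
v_rel×d = (15)·(-10) − (-16)·(1) = -134
since m = R²·481 − (-134)²:  R² = (17956 + 5613) / 481 = 49
R = √49 = 7  ⇒  r_B = 7 − 6 = 1

rB=1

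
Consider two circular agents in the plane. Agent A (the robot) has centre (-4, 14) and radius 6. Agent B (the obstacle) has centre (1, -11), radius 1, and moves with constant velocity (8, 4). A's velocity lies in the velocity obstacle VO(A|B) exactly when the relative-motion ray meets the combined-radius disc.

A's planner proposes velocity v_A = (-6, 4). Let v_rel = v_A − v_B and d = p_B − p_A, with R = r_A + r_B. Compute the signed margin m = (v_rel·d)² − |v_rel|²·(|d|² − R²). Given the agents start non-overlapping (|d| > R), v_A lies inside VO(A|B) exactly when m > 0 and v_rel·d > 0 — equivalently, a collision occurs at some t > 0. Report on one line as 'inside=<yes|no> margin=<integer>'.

d = (5, -25),  |d|² = 650;  R = 6+1 = 7,  c = 650−7² = 601
v_rel = (-14, 0),  |v_rel|² = 196;  v_rel·d = (-14)·(5) + (0)·(-25) = -70
196·t² + 140·t + 601 = 0  ⇒  m = (-70)² − 196·601 = -112896
m = -112896 < 0,  v_rel·d = -70 < 0  ⇒  outside

inside=no margin=-112896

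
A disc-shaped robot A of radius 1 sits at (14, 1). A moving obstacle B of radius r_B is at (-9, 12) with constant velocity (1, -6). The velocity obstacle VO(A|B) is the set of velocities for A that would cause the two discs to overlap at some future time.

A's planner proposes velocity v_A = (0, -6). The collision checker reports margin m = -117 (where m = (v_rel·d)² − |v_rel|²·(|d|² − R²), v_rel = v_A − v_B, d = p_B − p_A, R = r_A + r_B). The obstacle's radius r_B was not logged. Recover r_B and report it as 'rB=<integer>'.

m = -117
d = (-23, 11);  v_rel = (-1, 0),  |v_rel|² = 1
v_rel×d = (-1)·(11) − (0)·(-23) = -11
since m = R²·1 − (-11)²:  R² = (121 + -117) / 1 = 4
R = √4 = 2  ⇒  r_B = 2 − 1 = 1

rB=1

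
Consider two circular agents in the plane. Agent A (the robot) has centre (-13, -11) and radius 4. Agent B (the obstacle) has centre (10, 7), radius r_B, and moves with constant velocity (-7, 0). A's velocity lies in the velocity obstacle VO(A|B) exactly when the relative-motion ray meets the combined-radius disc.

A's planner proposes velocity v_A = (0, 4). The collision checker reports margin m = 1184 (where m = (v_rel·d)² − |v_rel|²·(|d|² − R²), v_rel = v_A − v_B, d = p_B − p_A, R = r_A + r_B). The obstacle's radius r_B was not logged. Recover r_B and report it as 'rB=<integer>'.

m = 1184
d = (23, 18);  v_rel = (7, 4),  |v_rel|² = 65
v_rel×d = (7)·(18) − (4)·(23) = 34
since m = R²·65 − 34²:  R² = (1156 + 1184) / 65 = 36
R = √36 = 6  ⇒  r_B = 6 − 4 = 2

rB=2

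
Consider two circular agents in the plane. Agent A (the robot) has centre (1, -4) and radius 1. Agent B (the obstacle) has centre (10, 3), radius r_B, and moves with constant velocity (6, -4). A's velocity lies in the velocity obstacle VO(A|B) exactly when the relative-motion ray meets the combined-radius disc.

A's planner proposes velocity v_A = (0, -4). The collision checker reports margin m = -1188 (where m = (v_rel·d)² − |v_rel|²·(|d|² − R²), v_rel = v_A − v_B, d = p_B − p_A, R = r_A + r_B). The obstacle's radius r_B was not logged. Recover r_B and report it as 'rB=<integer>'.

m = -1188
d = (9, 7);  v_rel = (-6, 0),  |v_rel|² = 36
v_rel×d = (-6)·(7) − (0)·(9) = -42
since m = R²·36 − (-42)²:  R² = (1764 + -1188) / 36 = 16
R = √16 = 4  ⇒  r_B = 4 − 1 = 3

rB=3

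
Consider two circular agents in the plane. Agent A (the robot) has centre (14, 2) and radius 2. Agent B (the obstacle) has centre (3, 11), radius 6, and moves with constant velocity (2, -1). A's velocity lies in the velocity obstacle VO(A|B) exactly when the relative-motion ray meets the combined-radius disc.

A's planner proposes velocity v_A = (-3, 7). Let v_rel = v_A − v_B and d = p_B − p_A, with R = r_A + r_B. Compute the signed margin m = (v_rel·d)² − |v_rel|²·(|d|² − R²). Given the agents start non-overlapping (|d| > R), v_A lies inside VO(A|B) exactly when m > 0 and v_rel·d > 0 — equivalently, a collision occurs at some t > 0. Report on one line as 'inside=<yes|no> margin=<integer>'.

d = (-11, 9),  |d|² = 202;  R = 2+6 = 8,  c = 202−8² = 138
v_rel = (-5, 8),  |v_rel|² = 89;  v_rel·d = (-5)·(-11) + (8)·(9) = 127
89·t² − 254·t + 138 = 0  ⇒  m = 127² − 89·138 = 3847
m = 3847 > 0,  v_rel·d = 127 > 0  ⇒  inside

inside=yes margin=3847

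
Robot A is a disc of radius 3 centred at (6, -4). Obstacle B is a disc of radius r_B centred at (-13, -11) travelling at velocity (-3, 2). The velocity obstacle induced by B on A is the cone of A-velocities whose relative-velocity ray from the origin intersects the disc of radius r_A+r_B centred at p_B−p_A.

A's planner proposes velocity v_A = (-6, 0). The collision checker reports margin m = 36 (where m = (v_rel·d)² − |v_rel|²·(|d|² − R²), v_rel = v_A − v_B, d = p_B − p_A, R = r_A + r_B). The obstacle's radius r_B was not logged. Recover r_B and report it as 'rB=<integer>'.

m = 36
d = (-19, -7);  v_rel = (-3, -2),  |v_rel|² = 13
v_rel×d = (-3)·(-7) − (-2)·(-19) = -17
since m = R²·13 − (-17)²:  R² = (289 + 36) / 13 = 25
R = √25 = 5  ⇒  r_B = 5 − 3 = 2

rB=2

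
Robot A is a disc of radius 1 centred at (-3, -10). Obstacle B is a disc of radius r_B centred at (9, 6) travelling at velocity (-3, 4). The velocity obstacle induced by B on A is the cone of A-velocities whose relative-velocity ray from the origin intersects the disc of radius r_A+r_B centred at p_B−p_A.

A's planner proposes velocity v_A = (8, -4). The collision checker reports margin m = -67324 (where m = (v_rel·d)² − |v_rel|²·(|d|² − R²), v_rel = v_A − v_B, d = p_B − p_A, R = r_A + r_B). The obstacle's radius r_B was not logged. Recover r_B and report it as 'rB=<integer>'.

m = -67324
d = (12, 16);  v_rel = (11, -8),  |v_rel|² = 185
v_rel×d = (11)·(16) − (-8)·(12) = 272
since m = R²·185 − 272²:  R² = (73984 + -67324) / 185 = 36
R = √36 = 6  ⇒  r_B = 6 − 1 = 5

rB=5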